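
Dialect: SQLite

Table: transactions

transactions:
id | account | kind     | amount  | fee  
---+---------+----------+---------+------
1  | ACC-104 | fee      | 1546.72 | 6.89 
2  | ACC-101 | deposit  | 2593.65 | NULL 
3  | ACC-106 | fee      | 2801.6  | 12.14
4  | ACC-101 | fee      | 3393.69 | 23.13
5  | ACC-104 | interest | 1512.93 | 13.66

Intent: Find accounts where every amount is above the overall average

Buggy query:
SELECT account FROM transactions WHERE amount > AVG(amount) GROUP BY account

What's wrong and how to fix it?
Bug: WHERE evaluates per row before aggregation, so AVG() is unavailable

Fix: Use a subquery for AVG and a HAVING MIN(...) filter so the condition holds for every row in the group

Corrected query:
SELECT account FROM transactions GROUP BY account HAVING MIN(amount) > (SELECT AVG(amount) FROM transactions)

Result:
account
-------
ACC-101
ACC-106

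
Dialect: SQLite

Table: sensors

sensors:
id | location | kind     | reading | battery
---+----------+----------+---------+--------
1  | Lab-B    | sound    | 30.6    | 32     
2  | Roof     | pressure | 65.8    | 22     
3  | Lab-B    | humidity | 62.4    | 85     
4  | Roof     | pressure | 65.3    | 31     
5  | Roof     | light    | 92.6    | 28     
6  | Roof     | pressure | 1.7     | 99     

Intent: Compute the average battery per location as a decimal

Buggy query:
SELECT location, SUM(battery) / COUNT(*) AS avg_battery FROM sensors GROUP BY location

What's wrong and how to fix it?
Bug: SUM(battery) and COUNT(*) are both integers; the division truncates the fractional part

Fix: Cast one side to REAL so the division keeps the fractional part

Corrected query:
SELECT location, SUM(battery) * 1.0 / COUNT(*) AS avg_battery FROM sensors GROUP BY location

Result:
location | avg_battery
---------+------------
Lab-B    | 58.5       
Roof     | 45         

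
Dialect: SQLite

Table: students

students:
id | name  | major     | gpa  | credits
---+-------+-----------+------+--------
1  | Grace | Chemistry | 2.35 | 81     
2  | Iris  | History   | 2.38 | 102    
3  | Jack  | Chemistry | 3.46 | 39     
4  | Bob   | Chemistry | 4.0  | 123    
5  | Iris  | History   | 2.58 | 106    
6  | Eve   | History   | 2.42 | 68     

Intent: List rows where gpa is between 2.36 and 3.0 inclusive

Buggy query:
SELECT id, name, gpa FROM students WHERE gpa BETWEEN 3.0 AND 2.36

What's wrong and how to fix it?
Bug: The bounds are reversed; BETWEEN a AND b requires a <= b to match anything

Fix: Swap the bounds so the smaller value comes first

Corrected query:
SELECT id, name, gpa FROM students WHERE gpa BETWEEN 2.36 AND 3.0

Result:
id | name | gpa 
---+------+-----
2  | Iris | 2.38
5  | Iris | 2.58
6  | Eve  | 2.42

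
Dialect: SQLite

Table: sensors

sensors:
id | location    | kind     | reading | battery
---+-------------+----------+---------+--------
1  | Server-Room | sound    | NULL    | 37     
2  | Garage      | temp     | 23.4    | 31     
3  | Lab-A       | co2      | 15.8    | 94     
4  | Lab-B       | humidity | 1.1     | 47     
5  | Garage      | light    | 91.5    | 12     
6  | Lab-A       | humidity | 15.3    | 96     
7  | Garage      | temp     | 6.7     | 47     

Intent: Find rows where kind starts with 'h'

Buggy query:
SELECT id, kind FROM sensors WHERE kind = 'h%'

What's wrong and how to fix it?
Bug: '=' compares the literal string including the % character; pattern matching needs LIKE

Fix: Use LIKE for wildcard pattern matching

Corrected query:
SELECT id, kind FROM sensors WHERE kind LIKE 'h%'

Result:
id | kind    
---+---------
4  | humidity
6  | humidity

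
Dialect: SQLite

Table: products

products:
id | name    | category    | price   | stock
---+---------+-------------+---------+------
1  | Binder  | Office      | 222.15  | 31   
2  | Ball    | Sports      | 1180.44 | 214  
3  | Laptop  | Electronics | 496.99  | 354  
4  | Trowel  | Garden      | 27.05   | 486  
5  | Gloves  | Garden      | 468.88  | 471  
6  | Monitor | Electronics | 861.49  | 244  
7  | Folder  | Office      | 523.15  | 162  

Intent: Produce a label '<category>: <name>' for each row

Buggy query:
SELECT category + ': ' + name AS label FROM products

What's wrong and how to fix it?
Bug: '+' is numeric addition; on text columns SQLite converts them to 0 instead of concatenating

Fix: Replace + with || to concatenate text

Corrected query:
SELECT category || ': ' || name AS label FROM products

Result:
label               
--------------------
Office: Binder      
Sports: Ball        
Electronics: Laptop 
Garden: Trowel      
Garden: Gloves      
Electronics: Monitor
Office: Folder      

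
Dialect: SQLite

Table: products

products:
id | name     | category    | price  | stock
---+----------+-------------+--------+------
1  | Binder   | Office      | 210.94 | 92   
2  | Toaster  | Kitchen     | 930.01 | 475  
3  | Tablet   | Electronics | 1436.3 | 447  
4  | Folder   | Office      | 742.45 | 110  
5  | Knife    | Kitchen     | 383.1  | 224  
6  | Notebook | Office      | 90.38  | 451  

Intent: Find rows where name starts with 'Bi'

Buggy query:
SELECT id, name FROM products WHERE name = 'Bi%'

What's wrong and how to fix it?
Bug: '=' compares the literal string including the % character; pattern matching needs LIKE

Fix: Use LIKE for wildcard pattern matching

Corrected query:
SELECT id, name FROM products WHERE name LIKE 'Bi%'

Result:
id | name  
---+-------
1  | Binder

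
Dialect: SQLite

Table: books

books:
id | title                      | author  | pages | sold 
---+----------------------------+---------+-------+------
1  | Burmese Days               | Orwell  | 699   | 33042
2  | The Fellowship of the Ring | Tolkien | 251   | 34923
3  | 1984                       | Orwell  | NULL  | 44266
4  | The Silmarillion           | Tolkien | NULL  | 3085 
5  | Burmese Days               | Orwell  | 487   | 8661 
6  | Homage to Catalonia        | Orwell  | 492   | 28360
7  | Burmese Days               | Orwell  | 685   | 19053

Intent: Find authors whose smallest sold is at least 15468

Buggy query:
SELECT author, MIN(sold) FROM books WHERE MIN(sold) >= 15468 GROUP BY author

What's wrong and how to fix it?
Bug: Aggregates like MIN are computed per group after WHERE runs

Fix: Use HAVING for the per-group MIN condition

Corrected query:
SELECT author, MIN(sold) FROM books GROUP BY author HAVING MIN(sold) >= 15468

Result:
(no rows)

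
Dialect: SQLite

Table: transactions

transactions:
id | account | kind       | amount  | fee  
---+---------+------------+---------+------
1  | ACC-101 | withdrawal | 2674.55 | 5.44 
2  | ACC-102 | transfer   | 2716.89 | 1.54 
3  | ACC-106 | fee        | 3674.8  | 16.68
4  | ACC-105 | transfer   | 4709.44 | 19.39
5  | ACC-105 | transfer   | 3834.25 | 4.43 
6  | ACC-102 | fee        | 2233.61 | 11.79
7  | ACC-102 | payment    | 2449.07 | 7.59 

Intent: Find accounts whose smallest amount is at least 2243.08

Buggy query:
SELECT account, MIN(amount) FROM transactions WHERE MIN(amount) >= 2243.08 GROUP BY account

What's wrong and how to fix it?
Bug: Aggregates like MIN are computed per group after WHERE runs

Fix: Replace WHERE with HAVING after the GROUP BY

Corrected query:
SELECT account, MIN(amount) FROM transactions GROUP BY account HAVING MIN(amount) >= 2243.08

Result:
account | MIN(amount)
--------+------------
ACC-101 | 2674.55    
ACC-105 | 3834.25    
ACC-106 | 3674.8     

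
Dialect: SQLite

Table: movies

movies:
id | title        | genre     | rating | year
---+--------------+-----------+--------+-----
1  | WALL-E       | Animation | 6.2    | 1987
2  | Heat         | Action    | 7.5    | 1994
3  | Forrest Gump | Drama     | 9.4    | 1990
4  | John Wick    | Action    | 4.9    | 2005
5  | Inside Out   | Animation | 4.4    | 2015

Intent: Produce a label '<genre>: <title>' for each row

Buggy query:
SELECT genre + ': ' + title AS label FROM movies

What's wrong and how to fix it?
Bug: SQLite uses || for string concatenation; + coerces text to numbers (yielding 0)

Fix: Replace + with || to concatenate text

Corrected query:
SELECT genre || ': ' || title AS label FROM movies

Result:
label                
---------------------
Animation: WALL-E    
Action: Heat         
Drama: Forrest Gump  
Action: John Wick    
Animation: Inside Out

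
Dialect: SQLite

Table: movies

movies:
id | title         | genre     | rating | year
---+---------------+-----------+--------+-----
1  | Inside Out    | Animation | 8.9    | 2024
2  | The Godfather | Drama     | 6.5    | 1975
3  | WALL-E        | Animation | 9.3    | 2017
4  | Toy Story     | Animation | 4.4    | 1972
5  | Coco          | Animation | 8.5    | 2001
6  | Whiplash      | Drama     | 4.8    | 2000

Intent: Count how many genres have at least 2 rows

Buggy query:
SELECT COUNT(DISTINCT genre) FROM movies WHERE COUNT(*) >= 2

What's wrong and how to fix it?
Bug: COUNT(*) cannot appear in WHERE; the per-group count doesn't exist yet

Fix: Group first with HAVING COUNT(*) >= 2, then COUNT the resulting groups

Corrected query:
SELECT COUNT(*) FROM (SELECT genre FROM movies GROUP BY genre HAVING COUNT(*) >= 2)

Result:
COUNT(*)
--------
2       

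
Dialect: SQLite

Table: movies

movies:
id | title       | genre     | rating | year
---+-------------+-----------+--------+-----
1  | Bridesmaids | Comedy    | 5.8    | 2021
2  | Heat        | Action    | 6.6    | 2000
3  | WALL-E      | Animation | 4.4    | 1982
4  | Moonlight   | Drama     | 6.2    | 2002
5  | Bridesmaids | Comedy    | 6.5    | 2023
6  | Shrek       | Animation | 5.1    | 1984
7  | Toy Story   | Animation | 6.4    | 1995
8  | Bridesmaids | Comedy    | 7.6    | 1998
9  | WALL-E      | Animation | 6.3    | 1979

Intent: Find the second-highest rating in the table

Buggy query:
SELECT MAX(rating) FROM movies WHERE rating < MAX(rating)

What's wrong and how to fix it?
Bug: The inner MAX is an aggregate inside WHERE, which is not allowed

Fix: Compute the overall MAX in a subquery, then take MAX of rows below it

Corrected query:
SELECT MAX(rating) FROM movies WHERE rating < (SELECT MAX(rating) FROM movies)

Result:
MAX(rating)
-----------
6.6        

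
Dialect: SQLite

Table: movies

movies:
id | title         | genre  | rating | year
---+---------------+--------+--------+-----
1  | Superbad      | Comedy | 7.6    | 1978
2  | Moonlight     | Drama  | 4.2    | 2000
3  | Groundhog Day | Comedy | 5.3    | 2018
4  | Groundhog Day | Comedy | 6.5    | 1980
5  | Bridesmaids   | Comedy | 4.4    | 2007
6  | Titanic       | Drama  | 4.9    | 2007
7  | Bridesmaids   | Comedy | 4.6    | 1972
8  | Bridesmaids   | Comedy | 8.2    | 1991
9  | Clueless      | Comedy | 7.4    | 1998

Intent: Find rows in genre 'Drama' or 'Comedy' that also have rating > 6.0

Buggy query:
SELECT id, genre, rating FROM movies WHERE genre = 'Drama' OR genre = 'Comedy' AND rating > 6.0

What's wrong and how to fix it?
Bug: AND binds tighter than OR, so this parses as genre = 'Drama' OR (genre = 'Comedy' AND rating > 6.0)

Fix: Add parentheses around the OR so the AND applies to both alternatives

Corrected query:
SELECT id, genre, rating FROM movies WHERE (genre = 'Drama' OR genre = 'Comedy') AND rating > 6.0

Result:
id | genre  | rating
---+--------+-------
1  | Comedy | 7.6   
4  | Comedy | 6.5   
8  | Comedy | 8.2   
9  | Comedy | 7.4   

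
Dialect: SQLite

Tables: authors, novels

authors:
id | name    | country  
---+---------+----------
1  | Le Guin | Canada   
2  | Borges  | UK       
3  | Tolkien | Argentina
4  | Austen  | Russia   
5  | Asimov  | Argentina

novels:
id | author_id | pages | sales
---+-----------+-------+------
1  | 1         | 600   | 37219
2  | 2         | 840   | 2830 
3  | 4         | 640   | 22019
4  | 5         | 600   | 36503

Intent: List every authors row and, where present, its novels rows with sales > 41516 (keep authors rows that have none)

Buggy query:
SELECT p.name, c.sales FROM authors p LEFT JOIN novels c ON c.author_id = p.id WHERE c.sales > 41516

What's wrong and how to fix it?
Bug: A WHERE condition on the right-hand table after LEFT JOIN drops unmatched parents

Fix: Move the right-table condition into the ON clause so unmatched parents are kept

Corrected query:
SELECT p.name, c.sales FROM authors p LEFT JOIN novels c ON c.author_id = p.id AND c.sales > 41516

Result:
name    | sales
--------+------
Le Guin | NULL 
Borges  | NULL 
Tolkien | NULL 
Austen  | NULL 
Asimov  | NULL 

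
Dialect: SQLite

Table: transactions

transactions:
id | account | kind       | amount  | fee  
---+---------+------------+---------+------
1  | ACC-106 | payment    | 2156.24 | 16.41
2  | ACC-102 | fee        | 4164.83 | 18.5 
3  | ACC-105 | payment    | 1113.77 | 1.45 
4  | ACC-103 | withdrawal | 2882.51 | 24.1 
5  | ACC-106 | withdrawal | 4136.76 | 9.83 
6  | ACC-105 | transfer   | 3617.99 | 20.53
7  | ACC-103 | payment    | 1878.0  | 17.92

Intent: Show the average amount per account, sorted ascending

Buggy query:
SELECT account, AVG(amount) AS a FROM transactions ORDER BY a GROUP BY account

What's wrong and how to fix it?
Bug: GROUP BY must precede ORDER BY

Fix: Move ORDER BY to the end, after GROUP BY

Corrected query:
SELECT account, AVG(amount) AS a FROM transactions GROUP BY account ORDER BY a

Result:
account | a       
--------+---------
ACC-105 | 2365.88 
ACC-103 | 2380.255
ACC-106 | 3146.5  
ACC-102 | 4164.83 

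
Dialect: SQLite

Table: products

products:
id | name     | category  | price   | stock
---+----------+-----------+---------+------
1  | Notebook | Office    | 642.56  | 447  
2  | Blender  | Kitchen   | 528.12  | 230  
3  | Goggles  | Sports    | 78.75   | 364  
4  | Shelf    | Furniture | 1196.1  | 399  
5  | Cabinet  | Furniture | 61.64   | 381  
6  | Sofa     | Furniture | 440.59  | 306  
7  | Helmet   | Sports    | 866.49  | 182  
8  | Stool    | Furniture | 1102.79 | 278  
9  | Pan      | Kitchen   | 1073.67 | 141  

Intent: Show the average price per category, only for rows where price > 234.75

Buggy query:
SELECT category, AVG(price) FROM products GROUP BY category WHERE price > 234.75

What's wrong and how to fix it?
Bug: WHERE cannot follow GROUP BY

Fix: Place WHERE between FROM and GROUP BY

Corrected query:
SELECT category, AVG(price) FROM products WHERE price > 234.75 GROUP BY category

Result:
category  | AVG(price)
----------+-----------
Furniture | 913.16    
Kitchen   | 800.895   
Office    | 642.56    
Sports    | 866.49    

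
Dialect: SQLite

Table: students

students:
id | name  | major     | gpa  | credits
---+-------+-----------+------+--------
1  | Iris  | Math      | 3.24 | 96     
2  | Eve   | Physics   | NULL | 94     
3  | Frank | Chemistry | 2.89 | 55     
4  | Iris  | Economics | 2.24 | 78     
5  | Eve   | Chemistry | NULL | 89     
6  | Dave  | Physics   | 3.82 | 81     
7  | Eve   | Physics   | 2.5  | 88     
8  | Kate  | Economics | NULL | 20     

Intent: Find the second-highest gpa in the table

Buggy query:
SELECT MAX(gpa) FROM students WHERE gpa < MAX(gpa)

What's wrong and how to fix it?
Bug: MAX(gpa) on the right of the comparison is an aggregate-in-WHERE error

Fix: Compute the overall MAX in a subquery, then take MAX of rows below it

Corrected query:
SELECT MAX(gpa) FROM students WHERE gpa < (SELECT MAX(gpa) FROM students)

Result:
MAX(gpa)
--------
3.24    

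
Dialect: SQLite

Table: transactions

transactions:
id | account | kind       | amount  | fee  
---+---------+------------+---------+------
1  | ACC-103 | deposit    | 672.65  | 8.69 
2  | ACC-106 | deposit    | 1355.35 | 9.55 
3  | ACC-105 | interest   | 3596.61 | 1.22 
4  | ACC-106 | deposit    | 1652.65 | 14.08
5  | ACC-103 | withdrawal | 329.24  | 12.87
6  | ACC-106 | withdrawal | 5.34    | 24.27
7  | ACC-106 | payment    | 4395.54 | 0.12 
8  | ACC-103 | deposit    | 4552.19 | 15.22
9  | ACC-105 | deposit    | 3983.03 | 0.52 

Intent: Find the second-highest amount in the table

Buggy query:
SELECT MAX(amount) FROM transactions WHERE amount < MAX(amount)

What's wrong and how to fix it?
Bug: The inner MAX is an aggregate inside WHERE, which is not allowed

Fix: Compute the overall MAX in a subquery, then take MAX of rows below it

Corrected query:
SELECT MAX(amount) FROM transactions WHERE amount < (SELECT MAX(amount) FROM transactions)

Result:
MAX(amount)
-----------
4395.54    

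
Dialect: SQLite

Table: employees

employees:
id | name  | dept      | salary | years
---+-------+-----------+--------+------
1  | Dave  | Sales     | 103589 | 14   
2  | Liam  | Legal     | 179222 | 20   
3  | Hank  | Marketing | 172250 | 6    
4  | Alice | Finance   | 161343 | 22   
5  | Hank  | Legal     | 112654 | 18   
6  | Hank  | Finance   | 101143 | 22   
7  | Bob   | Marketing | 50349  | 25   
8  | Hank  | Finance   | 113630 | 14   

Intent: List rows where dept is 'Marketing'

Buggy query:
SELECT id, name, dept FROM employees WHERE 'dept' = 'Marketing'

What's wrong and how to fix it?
Bug: Single quotes denote string literals in SQL; the column name is being compared as a constant string

Fix: Remove the quotes around the column name (or use double quotes for an identifier)

Corrected query:
SELECT id, name, dept FROM employees WHERE dept = 'Marketing'

Result:
id | name | dept     
---+------+----------
3  | Hank | Marketing
7  | Bob  | Marketing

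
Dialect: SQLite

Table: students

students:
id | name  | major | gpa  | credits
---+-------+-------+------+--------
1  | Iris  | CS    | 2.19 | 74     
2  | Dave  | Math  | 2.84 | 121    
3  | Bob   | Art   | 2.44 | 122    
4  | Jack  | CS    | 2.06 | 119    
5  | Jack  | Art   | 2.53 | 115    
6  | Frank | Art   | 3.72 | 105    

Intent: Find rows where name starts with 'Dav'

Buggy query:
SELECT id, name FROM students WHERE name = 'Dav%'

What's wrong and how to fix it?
Bug: Wildcards only work with LIKE; '=' treats '%' as a literal character

Fix: Replace '=' with LIKE so 'Dav%' is treated as a pattern

Corrected query:
SELECT id, name FROM students WHERE name LIKE 'Dav%'

Result:
id | name
---+-----
2  | Dave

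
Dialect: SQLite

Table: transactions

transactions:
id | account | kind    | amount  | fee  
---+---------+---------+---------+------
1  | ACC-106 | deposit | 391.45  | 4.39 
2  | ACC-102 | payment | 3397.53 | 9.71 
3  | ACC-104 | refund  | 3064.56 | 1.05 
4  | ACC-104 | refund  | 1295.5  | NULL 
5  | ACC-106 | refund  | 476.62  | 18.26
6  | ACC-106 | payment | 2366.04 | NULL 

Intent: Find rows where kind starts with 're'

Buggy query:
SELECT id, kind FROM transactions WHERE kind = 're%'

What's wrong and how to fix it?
Bug: '=' compares the literal string including the % character; pattern matching needs LIKE

Fix: Replace '=' with LIKE so 're%' is treated as a pattern

Corrected query:
SELECT id, kind FROM transactions WHERE kind LIKE 're%'

Result:
id | kind  
---+-------
3  | refund
4  | refund
5  | refund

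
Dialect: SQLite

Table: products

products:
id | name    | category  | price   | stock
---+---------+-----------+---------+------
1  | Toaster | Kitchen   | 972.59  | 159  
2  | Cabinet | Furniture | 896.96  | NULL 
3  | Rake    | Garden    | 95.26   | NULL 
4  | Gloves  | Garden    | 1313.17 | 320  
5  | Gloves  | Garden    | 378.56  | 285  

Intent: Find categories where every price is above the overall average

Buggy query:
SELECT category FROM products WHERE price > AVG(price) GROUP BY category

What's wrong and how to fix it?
Bug: WHERE evaluates per row before aggregation, so AVG() is unavailable

Fix: Compute the overall average in a scalar subquery and compare each group's MIN against it in HAVING

Corrected query:
SELECT category FROM products GROUP BY category HAVING MIN(price) > (SELECT AVG(price) FROM products)

Result:
category 
---------
Furniture
Kitchen  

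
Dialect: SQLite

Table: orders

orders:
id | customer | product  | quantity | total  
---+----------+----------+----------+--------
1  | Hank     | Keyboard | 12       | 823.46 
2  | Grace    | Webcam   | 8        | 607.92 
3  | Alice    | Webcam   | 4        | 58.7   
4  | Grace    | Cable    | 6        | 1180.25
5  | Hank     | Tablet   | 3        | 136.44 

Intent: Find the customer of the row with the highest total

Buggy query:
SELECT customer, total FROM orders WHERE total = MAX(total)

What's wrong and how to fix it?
Bug: MAX(total) is an aggregate and cannot be used directly in WHERE

Fix: Use a subquery: WHERE total = (SELECT MAX(total) FROM orders)

Corrected query:
SELECT customer, total FROM orders WHERE total = (SELECT MAX(total) FROM orders)

Result:
customer | total  
---------+--------
Grace    | 1180.25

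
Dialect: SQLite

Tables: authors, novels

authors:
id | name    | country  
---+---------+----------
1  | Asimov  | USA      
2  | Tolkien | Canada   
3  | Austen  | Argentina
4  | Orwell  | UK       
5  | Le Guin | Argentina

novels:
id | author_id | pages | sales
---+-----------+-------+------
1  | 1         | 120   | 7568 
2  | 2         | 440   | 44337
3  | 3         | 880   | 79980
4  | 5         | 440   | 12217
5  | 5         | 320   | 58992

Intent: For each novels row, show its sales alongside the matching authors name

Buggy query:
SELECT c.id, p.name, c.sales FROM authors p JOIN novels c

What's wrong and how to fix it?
Bug: Missing join condition: each novels row is matched to all authors rows instead of just its own

Fix: Add ON c.author_id = p.id to the JOIN

Corrected query:
SELECT c.id, p.name, c.sales FROM authors p JOIN novels c ON c.author_id = p.id

Result:
id | name    | sales
---+---------+------
1  | Asimov  | 7568 
2  | Tolkien | 44337
3  | Austen  | 79980
4  | Le Guin | 12217
5  | Le Guin | 58992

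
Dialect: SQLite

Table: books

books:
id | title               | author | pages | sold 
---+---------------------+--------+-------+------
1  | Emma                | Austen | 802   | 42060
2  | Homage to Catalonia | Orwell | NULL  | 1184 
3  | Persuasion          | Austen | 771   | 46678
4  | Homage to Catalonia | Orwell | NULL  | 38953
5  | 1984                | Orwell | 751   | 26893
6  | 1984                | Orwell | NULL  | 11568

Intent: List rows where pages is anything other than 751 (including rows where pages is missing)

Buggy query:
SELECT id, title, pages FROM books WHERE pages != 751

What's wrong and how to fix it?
Bug: 'pages != 751' is unknown when pages is NULL, so NULL rows are silently excluded

Fix: Add an explicit OR pages IS NULL to include the missing-value rows

Corrected query:
SELECT id, title, pages FROM books WHERE pages != 751 OR pages IS NULL

Result:
id | title               | pages
---+---------------------+------
1  | Emma                | 802  
2  | Homage to Catalonia | NULL 
3  | Persuasion          | 771  
4  | Homage to Catalonia | NULL 
6  | 1984                | NULL 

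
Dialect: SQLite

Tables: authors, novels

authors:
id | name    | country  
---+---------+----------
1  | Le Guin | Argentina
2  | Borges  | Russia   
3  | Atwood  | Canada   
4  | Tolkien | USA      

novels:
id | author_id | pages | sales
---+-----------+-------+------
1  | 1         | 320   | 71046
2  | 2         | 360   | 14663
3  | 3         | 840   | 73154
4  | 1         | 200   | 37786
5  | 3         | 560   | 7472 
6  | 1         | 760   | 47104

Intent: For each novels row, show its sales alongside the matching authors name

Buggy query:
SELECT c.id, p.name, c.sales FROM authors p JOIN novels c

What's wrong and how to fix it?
Bug: Missing join condition: each novels row is matched to all authors rows instead of just its own

Fix: Add ON c.author_id = p.id to the JOIN

Corrected query:
SELECT c.id, p.name, c.sales FROM authors p JOIN novels c ON c.author_id = p.id

Result:
id | name    | sales
---+---------+------
1  | Le Guin | 71046
2  | Borges  | 14663
3  | Atwood  | 73154
4  | Le Guin | 37786
5  | Atwood  | 7472 
6  | Le Guin | 47104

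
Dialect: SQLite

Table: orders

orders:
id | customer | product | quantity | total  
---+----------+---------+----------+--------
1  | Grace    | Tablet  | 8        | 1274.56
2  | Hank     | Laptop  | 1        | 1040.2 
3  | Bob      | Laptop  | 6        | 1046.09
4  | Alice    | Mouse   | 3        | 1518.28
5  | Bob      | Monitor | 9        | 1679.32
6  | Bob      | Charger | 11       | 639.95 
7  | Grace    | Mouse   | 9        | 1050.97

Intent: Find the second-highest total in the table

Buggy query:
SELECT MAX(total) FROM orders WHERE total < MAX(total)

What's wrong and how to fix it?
Bug: The inner MAX is an aggregate inside WHERE, which is not allowed

Fix: Compute the overall MAX in a subquery, then take MAX of rows below it

Corrected query:
SELECT MAX(total) FROM orders WHERE total < (SELECT MAX(total) FROM orders)

Result:
MAX(total)
----------
1518.28   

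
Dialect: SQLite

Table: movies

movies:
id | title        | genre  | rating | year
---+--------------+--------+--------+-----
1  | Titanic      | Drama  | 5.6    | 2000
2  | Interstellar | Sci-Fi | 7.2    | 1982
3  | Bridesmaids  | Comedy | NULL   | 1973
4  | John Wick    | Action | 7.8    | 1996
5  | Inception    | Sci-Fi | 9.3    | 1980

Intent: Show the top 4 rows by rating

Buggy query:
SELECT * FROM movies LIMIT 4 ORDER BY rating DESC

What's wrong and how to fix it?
Bug: ORDER BY cannot follow LIMIT; LIMIT is the final clause

Fix: Swap the clauses: ORDER BY first, then LIMIT

Corrected query:
SELECT * FROM movies ORDER BY rating DESC LIMIT 4

Result:
id | title        | genre  | rating | year
---+--------------+--------+--------+-----
5  | Inception    | Sci-Fi | 9.3    | 1980
4  | John Wick    | Action | 7.8    | 1996
2  | Interstellar | Sci-Fi | 7.2    | 1982
1  | Titanic      | Drama  | 5.6    | 2000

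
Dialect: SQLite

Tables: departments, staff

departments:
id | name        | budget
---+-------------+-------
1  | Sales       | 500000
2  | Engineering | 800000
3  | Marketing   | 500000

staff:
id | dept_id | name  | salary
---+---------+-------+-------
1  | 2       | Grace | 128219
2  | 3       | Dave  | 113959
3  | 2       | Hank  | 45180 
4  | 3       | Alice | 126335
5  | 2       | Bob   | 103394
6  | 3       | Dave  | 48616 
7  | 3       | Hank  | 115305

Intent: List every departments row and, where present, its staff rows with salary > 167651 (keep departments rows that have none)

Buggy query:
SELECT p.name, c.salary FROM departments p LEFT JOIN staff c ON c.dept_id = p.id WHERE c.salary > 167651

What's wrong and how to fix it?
Bug: A WHERE condition on the right-hand table after LEFT JOIN drops unmatched parents

Fix: Move the right-table condition into the ON clause so unmatched parents are kept

Corrected query:
SELECT p.name, c.salary FROM departments p LEFT JOIN staff c ON c.dept_id = p.id AND c.salary > 167651

Result:
name        | salary
------------+-------
Sales       | NULL  
Engineering | NULL  
Marketing   | NULL  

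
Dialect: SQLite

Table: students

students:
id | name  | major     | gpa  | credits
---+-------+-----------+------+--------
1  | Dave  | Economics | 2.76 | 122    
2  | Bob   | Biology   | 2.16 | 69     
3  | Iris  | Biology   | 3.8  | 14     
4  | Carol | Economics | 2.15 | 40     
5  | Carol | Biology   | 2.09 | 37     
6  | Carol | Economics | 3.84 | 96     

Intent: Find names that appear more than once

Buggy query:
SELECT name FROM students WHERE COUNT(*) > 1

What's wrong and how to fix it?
Bug: WHERE can't reference COUNT(*); aggregates are computed after WHERE

Fix: Group first, then use HAVING for the count condition

Corrected query:
SELECT name FROM students GROUP BY name HAVING COUNT(*) > 1

Result:
name 
-----
Carol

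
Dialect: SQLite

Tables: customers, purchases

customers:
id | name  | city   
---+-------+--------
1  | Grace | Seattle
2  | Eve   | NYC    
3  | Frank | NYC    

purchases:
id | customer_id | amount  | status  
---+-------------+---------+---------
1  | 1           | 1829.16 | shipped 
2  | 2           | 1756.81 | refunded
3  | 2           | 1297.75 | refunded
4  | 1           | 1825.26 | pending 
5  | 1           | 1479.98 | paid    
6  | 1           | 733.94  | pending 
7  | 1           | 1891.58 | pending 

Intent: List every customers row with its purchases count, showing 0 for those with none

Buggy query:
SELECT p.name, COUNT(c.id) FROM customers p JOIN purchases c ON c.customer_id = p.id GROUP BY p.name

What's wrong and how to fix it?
Bug: INNER JOIN drops customers rows that have no matching purchases rows

Fix: Switch to LEFT JOIN to retain unmatched parent rows

Corrected query:
SELECT p.name, COUNT(c.id) FROM customers p LEFT JOIN purchases c ON c.customer_id = p.id GROUP BY p.name

Result:
name  | COUNT(c.id)
------+------------
Eve   | 2          
Frank | 0          
Grace | 5          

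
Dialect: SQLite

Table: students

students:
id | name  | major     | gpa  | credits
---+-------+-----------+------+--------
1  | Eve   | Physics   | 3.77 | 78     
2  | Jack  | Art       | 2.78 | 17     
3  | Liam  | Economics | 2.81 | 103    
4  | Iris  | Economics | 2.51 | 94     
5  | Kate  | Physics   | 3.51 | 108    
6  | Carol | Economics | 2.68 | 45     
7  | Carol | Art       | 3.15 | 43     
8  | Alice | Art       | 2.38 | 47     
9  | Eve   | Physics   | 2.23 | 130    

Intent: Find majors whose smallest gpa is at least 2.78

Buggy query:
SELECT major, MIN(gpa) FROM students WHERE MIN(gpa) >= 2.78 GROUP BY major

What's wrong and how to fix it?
Bug: Aggregates like MIN are computed per group after WHERE runs

Fix: Use HAVING for the per-group MIN condition

Corrected query:
SELECT major, MIN(gpa) FROM students GROUP BY major HAVING MIN(gpa) >= 2.78

Result:
(no rows)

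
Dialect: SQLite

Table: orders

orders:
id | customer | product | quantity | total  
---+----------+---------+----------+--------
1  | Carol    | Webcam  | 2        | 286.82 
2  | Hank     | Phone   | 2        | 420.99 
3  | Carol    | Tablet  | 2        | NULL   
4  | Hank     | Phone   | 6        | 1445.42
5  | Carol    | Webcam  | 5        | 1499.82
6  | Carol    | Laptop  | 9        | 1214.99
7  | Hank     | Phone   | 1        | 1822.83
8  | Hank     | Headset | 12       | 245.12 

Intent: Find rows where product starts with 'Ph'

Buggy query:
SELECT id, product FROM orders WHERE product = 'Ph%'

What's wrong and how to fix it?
Bug: Wildcards only work with LIKE; '=' treats '%' as a literal character

Fix: Replace '=' with LIKE so 'Ph%' is treated as a pattern

Corrected query:
SELECT id, product FROM orders WHERE product LIKE 'Ph%'

Result:
id | product
---+--------
2  | Phone  
4  | Phone  
7  | Phone  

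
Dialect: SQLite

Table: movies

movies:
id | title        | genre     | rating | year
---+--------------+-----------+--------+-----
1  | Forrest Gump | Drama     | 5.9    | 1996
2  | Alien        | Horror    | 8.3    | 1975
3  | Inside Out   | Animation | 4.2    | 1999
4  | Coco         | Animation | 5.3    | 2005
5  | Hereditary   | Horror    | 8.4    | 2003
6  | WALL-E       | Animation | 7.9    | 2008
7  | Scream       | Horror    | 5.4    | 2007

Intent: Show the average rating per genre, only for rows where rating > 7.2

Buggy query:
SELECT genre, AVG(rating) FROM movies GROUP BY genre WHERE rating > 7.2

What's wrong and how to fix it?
Bug: Row-level WHERE must come before GROUP BY in the clause order

Fix: Move the WHERE clause before GROUP BY

Corrected query:
SELECT genre, AVG(rating) FROM movies WHERE rating > 7.2 GROUP BY genre

Result:
genre     | AVG(rating)
----------+------------
Animation | 7.9        
Horror    | 8.35       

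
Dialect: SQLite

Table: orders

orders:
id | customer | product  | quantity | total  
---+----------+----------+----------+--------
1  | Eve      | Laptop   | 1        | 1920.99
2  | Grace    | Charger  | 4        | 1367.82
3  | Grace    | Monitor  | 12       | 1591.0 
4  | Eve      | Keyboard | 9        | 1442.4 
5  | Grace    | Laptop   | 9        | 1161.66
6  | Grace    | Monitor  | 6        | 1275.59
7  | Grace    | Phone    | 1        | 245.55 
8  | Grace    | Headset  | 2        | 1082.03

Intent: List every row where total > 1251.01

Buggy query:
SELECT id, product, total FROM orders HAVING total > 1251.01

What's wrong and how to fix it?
Bug: HAVING filters the output of aggregation, but this query has no GROUP BY and no aggregate functions, so SQLite rejects it (HAVING clause on a non-aggregate query); the condition here is per row

Fix: Replace HAVING with WHERE since the condition applies to individual rows

Corrected query:
SELECT id, product, total FROM orders WHERE total > 1251.01

Result:
id | product  | total  
---+----------+--------
1  | Laptop   | 1920.99
2  | Charger  | 1367.82
3  | Monitor  | 1591   
4  | Keyboard | 1442.4 
6  | Monitor  | 1275.59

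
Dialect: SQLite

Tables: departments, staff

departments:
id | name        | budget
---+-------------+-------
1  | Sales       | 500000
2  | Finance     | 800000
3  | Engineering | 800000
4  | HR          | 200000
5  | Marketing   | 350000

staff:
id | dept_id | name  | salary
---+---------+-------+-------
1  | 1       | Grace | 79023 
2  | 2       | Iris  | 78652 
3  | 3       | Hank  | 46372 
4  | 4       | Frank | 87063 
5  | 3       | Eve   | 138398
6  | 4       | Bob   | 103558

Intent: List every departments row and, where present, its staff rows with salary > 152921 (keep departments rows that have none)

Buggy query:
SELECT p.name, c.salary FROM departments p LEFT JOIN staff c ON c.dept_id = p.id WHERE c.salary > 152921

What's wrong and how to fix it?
Bug: Filtering c.salary in WHERE discards the NULL rows produced by LEFT JOIN, turning it into an inner join

Fix: Move the right-table condition into the ON clause so unmatched parents are kept

Corrected query:
SELECT p.name, c.salary FROM departments p LEFT JOIN staff c ON c.dept_id = p.id AND c.salary > 152921

Result:
name        | salary
------------+-------
Sales       | NULL  
Finance     | NULL  
Engineering | NULL  
HR          | NULL  
Marketing   | NULL  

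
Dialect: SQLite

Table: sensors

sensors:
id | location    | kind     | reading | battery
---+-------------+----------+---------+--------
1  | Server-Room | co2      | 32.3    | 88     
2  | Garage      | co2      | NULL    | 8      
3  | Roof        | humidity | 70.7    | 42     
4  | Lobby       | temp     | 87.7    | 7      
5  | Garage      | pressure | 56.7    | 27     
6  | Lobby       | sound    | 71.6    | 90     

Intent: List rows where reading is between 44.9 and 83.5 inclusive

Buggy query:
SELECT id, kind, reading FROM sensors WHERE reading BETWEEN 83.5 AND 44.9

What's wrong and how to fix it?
Bug: The bounds are reversed; BETWEEN a AND b requires a <= b to match anything

Fix: Write BETWEEN 44.9 AND 83.5

Corrected query:
SELECT id, kind, reading FROM sensors WHERE reading BETWEEN 44.9 AND 83.5

Result:
id | kind     | reading
---+----------+--------
3  | humidity | 70.7   
5  | pressure | 56.7   
6  | sound    | 71.6   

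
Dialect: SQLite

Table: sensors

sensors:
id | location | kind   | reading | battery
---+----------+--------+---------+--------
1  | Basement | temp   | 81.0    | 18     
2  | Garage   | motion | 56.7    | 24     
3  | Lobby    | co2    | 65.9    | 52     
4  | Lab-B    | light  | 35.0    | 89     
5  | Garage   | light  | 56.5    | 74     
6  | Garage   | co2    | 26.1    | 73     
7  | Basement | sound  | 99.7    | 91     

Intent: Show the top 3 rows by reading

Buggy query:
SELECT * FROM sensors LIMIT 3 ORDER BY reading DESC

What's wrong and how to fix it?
Bug: ORDER BY cannot follow LIMIT; LIMIT is the final clause

Fix: Swap the clauses: ORDER BY first, then LIMIT

Corrected query:
SELECT * FROM sensors ORDER BY reading DESC LIMIT 3

Result:
id | location | kind  | reading | battery
---+----------+-------+---------+--------
7  | Basement | sound | 99.7    | 91     
1  | Basement | temp  | 81      | 18     
3  | Lobby    | co2   | 65.9    | 52     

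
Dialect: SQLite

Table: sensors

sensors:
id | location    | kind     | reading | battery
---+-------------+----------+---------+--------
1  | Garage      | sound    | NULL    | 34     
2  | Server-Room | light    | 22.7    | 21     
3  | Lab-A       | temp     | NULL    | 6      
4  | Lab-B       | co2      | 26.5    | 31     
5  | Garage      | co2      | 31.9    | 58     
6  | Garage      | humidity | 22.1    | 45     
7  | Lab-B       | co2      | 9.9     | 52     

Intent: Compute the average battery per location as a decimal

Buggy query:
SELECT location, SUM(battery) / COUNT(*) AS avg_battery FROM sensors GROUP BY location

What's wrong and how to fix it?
Bug: SUM(battery) and COUNT(*) are both integers; the division truncates the fractional part

Fix: Multiply by 1.0 (or CAST to REAL) to force floating-point division

Corrected query:
SELECT location, SUM(battery) * 1.0 / COUNT(*) AS avg_battery FROM sensors GROUP BY location

Result:
location    | avg_battery
------------+------------
Garage      | 45.666667  
Lab-A       | 6          
Lab-B       | 41.5       
Server-Room | 21         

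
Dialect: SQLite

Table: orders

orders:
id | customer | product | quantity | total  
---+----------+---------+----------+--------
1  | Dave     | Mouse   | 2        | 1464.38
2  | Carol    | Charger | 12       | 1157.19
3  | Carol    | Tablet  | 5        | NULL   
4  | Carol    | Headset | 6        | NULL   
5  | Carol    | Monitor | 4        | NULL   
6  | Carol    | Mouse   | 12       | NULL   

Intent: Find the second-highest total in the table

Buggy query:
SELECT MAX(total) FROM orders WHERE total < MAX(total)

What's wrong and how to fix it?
Bug: MAX(total) on the right of the comparison is an aggregate-in-WHERE error

Fix: Compute the overall MAX in a subquery, then take MAX of rows below it

Corrected query:
SELECT MAX(total) FROM orders WHERE total < (SELECT MAX(total) FROM orders)

Result:
MAX(total)
----------
1157.19   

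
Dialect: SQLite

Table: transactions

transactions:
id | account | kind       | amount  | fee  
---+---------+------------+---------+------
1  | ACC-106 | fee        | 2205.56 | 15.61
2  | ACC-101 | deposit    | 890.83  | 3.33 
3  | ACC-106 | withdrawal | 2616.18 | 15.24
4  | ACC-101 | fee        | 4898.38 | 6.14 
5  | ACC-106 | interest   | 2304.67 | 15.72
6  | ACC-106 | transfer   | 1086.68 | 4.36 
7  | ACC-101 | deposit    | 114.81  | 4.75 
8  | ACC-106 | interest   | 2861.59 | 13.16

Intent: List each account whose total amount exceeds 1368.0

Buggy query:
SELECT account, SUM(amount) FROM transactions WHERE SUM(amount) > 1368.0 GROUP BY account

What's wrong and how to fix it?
Bug: Aggregate functions cannot appear in a WHERE clause

Fix: Move the aggregate condition to a HAVING clause

Corrected query:
SELECT account, SUM(amount) FROM transactions GROUP BY account HAVING SUM(amount) > 1368.0

Result:
account | SUM(amount)
--------+------------
ACC-101 | 5904.02    
ACC-106 | 11074.68   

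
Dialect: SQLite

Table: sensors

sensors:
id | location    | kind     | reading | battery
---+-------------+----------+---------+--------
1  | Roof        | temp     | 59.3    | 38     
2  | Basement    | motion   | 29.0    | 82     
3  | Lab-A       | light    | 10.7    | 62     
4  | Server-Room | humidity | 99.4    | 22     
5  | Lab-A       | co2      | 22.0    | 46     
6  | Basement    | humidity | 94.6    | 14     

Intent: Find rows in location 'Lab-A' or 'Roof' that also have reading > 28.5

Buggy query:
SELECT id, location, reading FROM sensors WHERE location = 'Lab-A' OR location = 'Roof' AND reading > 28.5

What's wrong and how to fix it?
Bug: Without parentheses, AND is evaluated before OR, so the reading filter only applies to the 'Roof' branch

Fix: Add parentheses around the OR so the AND applies to both alternatives

Corrected query:
SELECT id, location, reading FROM sensors WHERE (location = 'Lab-A' OR location = 'Roof') AND reading > 28.5

Result:
id | location | reading
---+----------+--------
1  | Roof     | 59.3   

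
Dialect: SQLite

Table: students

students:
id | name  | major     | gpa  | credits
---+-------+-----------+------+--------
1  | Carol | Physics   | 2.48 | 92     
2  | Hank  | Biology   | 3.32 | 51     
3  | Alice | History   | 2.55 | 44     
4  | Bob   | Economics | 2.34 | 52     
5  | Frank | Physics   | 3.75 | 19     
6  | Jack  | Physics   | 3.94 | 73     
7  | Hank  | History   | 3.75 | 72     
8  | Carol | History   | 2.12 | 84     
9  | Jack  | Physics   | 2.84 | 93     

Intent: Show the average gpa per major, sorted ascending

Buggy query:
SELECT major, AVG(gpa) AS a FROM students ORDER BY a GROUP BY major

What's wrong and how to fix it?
Bug: ORDER BY appears before GROUP BY; SQL clause order requires GROUP BY first

Fix: Reorder: SELECT … FROM … GROUP BY … ORDER BY …

Corrected query:
SELECT major, AVG(gpa) AS a FROM students GROUP BY major ORDER BY a

Result:
major     | a       
----------+---------
Economics | 2.34    
History   | 2.806667
Physics   | 3.2525  
Biology   | 3.32    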